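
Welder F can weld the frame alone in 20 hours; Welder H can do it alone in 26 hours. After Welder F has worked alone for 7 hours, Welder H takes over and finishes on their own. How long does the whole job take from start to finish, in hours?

In 7 hours Welder F does 7/20 of the job, leaving 13/20.
Welder H works at 1/26 per hour, so finishing takes 13/20 ÷ 1/26 = 169/10 hours.
Total time = 7 + 169/10 = 239/10 hours.

239/10 hours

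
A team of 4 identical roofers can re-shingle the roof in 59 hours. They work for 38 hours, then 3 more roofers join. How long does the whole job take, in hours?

One roofer does 1/236 of the job per hour.
After 38 hours with 4 roofers, 38/59 is done (21/59 left).
With 7 roofers the rate is 7/236, so the rest takes 21/59 ÷ 7/236 = 12 hours.
Total = 38 + 12 = 50 hours.

50 hours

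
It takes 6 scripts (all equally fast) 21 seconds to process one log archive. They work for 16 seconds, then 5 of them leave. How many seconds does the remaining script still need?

30 seconds

One script does 1/126 of the job per second.
After 16 seconds with 6 scripts, 16/21 is done (5/21 left).
With 1 script the rate is 1/126, so the rest takes 5/21 ÷ 1/126 = 30 seconds.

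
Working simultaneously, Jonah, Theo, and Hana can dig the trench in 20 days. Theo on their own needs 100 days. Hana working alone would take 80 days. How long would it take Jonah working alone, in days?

Combined rate is 1/20 per day.
Known contribution: 1/100 + 1/80 = (4 + 5)/400 = 9/400 per day.
So Jonah's rate is 1/20 − 9/400 = 11/400, meaning 400/11 days alone.

400/11 days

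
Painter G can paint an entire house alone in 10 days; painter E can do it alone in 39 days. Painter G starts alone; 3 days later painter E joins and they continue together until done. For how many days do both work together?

39/7 days

In 3 days painter G does 3/10 of the job, leaving 7/10.
Painter G and painter E together work at 49/390 per day, so finishing takes 7/10 ÷ 49/390 = 39/7 days.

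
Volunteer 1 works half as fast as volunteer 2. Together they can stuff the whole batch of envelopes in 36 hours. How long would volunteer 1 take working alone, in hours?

Let volunteer 2's rate be r; then volunteer 1's rate is (1/2)r, so together (1/2 + 1)r = (3/2)r = 1/36.
Thus r = 1/54 per hour.
Volunteer 2 alone: 54 hours; volunteer 1 alone: 108 hours.

108 hours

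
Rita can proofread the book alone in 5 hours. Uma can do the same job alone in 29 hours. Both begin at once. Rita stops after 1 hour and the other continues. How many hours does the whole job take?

In the first 1 hour the combined rate is 34/145, so 34/145 of the job is done, leaving 111/145.
After Rita leaves the rate is 1/29 per hour; the remaining 111/145 takes 111/5 hours.
Total = 1 + 111/5 = 116/5 hours.

116/5 hours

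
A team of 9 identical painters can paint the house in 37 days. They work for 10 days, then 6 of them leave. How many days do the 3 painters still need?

One painter does 1/333 of the job per day.
After 10 days with 9 painters, 10/37 is done (27/37 left).
With 3 painters the rate is 3/333 = 1/111, so the rest takes 27/37 ÷ 1/111 = 81 days.

81 days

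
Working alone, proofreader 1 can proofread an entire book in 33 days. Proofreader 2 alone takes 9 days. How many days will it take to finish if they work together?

With two workers the combined time is the product over the sum: 33·9/(33+9) = 297/42 = 99/14 days.

99/14 days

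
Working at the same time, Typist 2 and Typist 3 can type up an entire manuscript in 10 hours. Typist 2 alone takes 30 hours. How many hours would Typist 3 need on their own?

15 hours

Combined rate is 1/10 per hour.
Known contribution: 1/30 per hour.
So Typist 3's rate is 1/10 − 1/30 = 1/15, meaning 15 hours alone.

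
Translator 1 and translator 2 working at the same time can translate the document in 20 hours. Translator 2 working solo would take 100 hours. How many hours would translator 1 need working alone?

25 hours

Combined rate is 1/20 per hour.
Known contribution: 1/100 per hour.
So translator 1's rate is 1/20 − 1/100 = 1/25, meaning 25 hours alone.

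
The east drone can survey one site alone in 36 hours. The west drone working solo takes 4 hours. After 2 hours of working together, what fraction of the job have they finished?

5/9

Combined rate: 1/36 + 1/4 = (1 + 9)/36 = 10/36 = 5/18 per hour.
In 2 hours they complete 2·5/18 = 5/9 of the job.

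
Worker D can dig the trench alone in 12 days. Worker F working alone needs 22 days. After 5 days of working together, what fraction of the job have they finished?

85/132

Combined rate: 1/12 + 1/22 = (11 + 6)/132 = 17/132 per day.
In 5 days they complete 5·17/132 = 85/132 of the job.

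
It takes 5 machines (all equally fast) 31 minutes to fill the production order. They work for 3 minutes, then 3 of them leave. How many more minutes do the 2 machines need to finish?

70 minutes

One machine does 1/155 of the job per minute.
After 3 minutes with 5 machines, 3/31 is done (28/31 left).
With 2 machines the rate is 2/155, so the rest takes 28/31 ÷ 2/155 = 70 minutes.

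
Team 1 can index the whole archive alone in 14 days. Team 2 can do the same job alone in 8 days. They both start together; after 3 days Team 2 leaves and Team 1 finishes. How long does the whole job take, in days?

35/4 days

In the first 3 days the combined rate is 11/56, so 33/56 of the job is done, leaving 23/56.
After Team 2 leaves the rate is 1/14 per day; the remaining 23/56 takes 23/4 days.
Total = 3 + 23/4 = 35/4 days.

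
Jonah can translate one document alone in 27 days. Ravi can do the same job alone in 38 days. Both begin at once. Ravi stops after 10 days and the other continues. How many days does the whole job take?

378/19 days

In the first 10 days the combined rate is 65/1026, so 325/513 of the job is done, leaving 188/513.
After Ravi leaves the rate is 1/27 per day; the remaining 188/513 takes 188/19 days.
Total = 10 + 188/19 = 378/19 days.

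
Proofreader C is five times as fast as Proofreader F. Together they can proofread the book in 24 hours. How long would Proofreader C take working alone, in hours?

144/5 hours

Let Proofreader F's rate be r; then Proofreader C's rate is 5r, so together (5 + 1)r = 6r = 1/24.
Thus r = 1/144 per hour.
Proofreader F alone: 144 hours; Proofreader C alone: 144/5 hours.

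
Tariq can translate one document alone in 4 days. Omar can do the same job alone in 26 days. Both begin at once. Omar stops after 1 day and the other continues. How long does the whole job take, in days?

50/13 days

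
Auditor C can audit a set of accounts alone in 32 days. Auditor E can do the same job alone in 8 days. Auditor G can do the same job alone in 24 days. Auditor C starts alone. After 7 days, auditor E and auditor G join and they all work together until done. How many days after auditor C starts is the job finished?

208/19 days

In the first 7 days auditor C alone does 7/32 of the job, leaving 25/32.
Once everyone is working, combined rate: 1/32 + 1/8 + 1/24 = (3 + 12 + 4)/96 = 19/96 per day.
Remaining 25/32 at 19/96 per day takes 75/19 days.
Total from the start = 7 + 75/19 = 208/19 days.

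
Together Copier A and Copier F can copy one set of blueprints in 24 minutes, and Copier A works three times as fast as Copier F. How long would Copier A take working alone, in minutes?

32 minutes

Let Copier F's rate be r; then Copier A's rate is 3r, so together (3 + 1)r = 4r = 1/24.
Thus r = 1/96 per minute.
Copier F alone: 96 minutes; Copier A alone: 32 minutes.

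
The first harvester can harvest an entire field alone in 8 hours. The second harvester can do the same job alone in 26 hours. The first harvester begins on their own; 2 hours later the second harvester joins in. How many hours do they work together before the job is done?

In the first 2 hours the first harvester alone does 2/8 = 1/4 of the job, leaving 3/4.
Once everyone is working, combined rate: 1/8 + 1/26 = (13 + 4)/104 = 17/104 per hour.
Remaining 3/4 at 17/104 per hour takes 78/17 hours.

78/17 hours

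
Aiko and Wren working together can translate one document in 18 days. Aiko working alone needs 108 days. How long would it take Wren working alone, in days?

Combined rate is 1/18 per day.
Known contribution: 1/108 per day.
So Wren's rate is 1/18 − 1/108 = 5/108, meaning 108/5 days alone.

108/5 days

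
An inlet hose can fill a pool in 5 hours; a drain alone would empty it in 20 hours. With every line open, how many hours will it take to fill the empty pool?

Net rate = 1/5 − 1/20 = (4 − 1)/20 = 3/20 per hour.
Filling time = 1 ÷ (3/20) = 20/3 hours.

20/3 hours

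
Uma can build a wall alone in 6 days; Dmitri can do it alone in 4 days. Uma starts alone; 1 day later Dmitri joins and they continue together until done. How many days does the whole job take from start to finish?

3 days

In 1 day Uma does 1/6 of the job, leaving 5/6.
Uma and Dmitri together work at 5/12 per day, so finishing takes 5/6 ÷ 5/12 = 2 days.
Total time = 1 + 2 = 3 days.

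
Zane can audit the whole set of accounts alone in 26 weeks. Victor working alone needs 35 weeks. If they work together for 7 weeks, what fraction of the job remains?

Combined rate: 1/26 + 1/35 = (35 + 26)/910 = 61/910 per week.
In 7 weeks they complete 7·61/910 = 61/130 of the job.
So 69/130 remains.

69/130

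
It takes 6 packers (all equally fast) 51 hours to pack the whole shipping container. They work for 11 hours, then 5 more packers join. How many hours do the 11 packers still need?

240/11 hours

One packer does 1/306 of the job per hour.
After 11 hours with 6 packers, 11/51 is done (40/51 left).
With 11 packers the rate is 11/306, so the rest takes 40/51 ÷ 11/306 = 240/11 hours.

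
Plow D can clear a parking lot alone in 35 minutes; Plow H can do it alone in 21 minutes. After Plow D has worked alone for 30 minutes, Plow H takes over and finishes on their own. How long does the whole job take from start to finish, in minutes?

33 minutes

In 30 minutes Plow D does 30/35 = 6/7 of the job, leaving 1/7.
Plow H works at 1/21 per minute, so finishing takes 1/7 ÷ 1/21 = 3 minutes.
Total time = 30 + 3 = 33 minutes.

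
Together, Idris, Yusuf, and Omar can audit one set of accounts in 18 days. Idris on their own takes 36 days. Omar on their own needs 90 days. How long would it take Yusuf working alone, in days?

60 days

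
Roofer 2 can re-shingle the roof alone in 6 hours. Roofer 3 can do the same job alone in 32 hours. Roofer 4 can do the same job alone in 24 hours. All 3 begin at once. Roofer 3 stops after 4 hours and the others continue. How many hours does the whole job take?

In the first 4 hours the combined rate is 23/96, so 23/24 of the job is done, leaving 1/24.
After roofer 3 leaves the rate is 5/24 per hour; the remaining 1/24 takes 1/5 hours.
Total = 4 + 1/5 = 21/5 hours.

21/5 hours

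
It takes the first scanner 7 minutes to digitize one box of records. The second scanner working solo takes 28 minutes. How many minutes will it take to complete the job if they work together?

Combined rate: 1/7 + 1/28 = (4 + 1)/28 = 5/28 per minute.
Time = 1 ÷ (5/28) = 28/5 minutes.

28/5 minutes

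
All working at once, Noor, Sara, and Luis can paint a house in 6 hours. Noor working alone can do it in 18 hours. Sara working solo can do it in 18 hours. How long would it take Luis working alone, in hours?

18 hours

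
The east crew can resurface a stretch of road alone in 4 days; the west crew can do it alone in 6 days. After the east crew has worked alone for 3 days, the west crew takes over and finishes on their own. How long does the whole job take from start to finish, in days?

In 3 days the east crew does 3/4 of the job, leaving 1/4.
The west crew works at 1/6 per day, so finishing takes 1/4 ÷ 1/6 = 3/2 days.
Total time = 3 + 3/2 = 9/2 days.

9/2 days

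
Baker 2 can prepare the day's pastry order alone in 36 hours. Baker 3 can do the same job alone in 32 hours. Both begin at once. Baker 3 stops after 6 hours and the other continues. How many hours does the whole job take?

117/4 hours

In the first 6 hours the combined rate is 17/288, so 17/48 of the job is done, leaving 31/48.
After Baker 3 leaves the rate is 1/36 per hour; the remaining 31/48 takes 93/4 hours.
Total = 6 + 93/4 = 117/4 hours.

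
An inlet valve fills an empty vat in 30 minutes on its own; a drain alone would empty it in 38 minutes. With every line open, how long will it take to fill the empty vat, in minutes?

Net rate = 1/30 − 1/38 = (19 − 15)/570 = 4/570 = 2/285 per minute.
Filling time = 1 ÷ (2/285) = 285/2 minutes.

285/2 minutes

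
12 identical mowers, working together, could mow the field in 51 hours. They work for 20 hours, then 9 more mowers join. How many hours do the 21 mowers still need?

124/7 hours

One mower does 1/612 of the job per hour.
After 20 hours with 12 mowers, 20/51 is done (31/51 left).
With 21 mowers the rate is 21/612 = 7/204, so the rest takes 31/51 ÷ 7/204 = 124/7 hours.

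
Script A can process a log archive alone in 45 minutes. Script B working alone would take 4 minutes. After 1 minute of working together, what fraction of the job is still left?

131/180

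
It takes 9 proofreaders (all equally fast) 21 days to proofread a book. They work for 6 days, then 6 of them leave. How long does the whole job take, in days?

51 days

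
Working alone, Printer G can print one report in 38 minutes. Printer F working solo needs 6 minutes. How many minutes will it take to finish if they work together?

With two workers the combined time is the product over the sum: 38·6/(38+6) = 228/44 = 57/11 minutes.

57/11 minutes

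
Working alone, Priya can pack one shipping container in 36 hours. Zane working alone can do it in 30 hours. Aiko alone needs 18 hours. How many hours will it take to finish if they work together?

60/7 hours

Combined rate: 1/36 + 1/30 + 1/18 = (5 + 6 + 10)/180 = 21/180 = 7/60 per hour.
Time = 1 ÷ (7/60) = 60/7 hours.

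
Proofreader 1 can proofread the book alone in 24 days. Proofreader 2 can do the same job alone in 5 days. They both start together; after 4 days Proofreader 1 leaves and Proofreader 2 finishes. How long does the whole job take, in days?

25/6 days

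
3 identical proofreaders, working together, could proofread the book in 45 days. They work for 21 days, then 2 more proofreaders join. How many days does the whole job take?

One proofreader does 1/135 of the job per day.
After 21 days with 3 proofreaders, 7/15 is done (8/15 left).
With 5 proofreaders the rate is 5/135 = 1/27, so the rest takes 8/15 ÷ 1/27 = 72/5 days.
Total = 21 + 72/5 = 177/5 days.

177/5 days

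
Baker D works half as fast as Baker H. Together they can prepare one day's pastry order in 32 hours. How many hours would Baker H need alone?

48 hours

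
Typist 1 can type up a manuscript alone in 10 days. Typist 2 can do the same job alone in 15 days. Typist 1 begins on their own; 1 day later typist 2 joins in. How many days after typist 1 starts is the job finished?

32/5 days

In the first 1 day typist 1 alone does 1/10 of the job, leaving 9/10.
Once everyone is working, combined rate: 1/10 + 1/15 = (3 + 2)/30 = 5/30 = 1/6 per day.
Remaining 9/10 at 1/6 per day takes 27/5 days.
Total from the start = 1 + 27/5 = 32/5 days.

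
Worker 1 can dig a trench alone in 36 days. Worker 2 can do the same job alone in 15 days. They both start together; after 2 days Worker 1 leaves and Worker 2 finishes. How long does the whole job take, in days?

85/6 days

In the first 2 days the combined rate is 17/180, so 17/90 of the job is done, leaving 73/90.
After Worker 1 leaves the rate is 1/15 per day; the remaining 73/90 takes 73/6 days.
Total = 2 + 73/6 = 85/6 days.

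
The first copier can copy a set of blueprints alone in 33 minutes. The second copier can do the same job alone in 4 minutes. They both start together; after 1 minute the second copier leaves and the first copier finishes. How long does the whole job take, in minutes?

In the first 1 minute the combined rate is 37/132, so 37/132 of the job is done, leaving 95/132.
After the second copier leaves the rate is 1/33 per minute; the remaining 95/132 takes 95/4 minutes.
Total = 1 + 95/4 = 99/4 minutes.

99/4 minutes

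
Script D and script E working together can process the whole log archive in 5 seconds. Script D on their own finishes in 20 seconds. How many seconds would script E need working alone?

20/3 seconds

Combined rate is 1/5 per second.
Known contribution: 1/20 per second.
So script E's rate is 1/5 − 1/20 = 3/20, meaning 20/3 seconds alone.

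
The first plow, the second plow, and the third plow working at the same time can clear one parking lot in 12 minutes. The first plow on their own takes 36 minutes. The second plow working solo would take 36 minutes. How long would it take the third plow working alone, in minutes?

Combined rate is 1/12 per minute.
Known contribution: 1/36 + 1/36 = (1 + 1)/36 = 2/36 = 1/18 per minute.
So the third plow's rate is 1/12 − 1/18 = 1/36, meaning 36 minutes alone.

36 minutes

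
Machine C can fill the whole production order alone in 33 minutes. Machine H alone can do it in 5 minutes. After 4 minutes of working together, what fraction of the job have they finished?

Combined rate: 1/33 + 1/5 = (5 + 33)/165 = 38/165 per minute.
In 4 minutes they complete 4·38/165 = 152/165 of the job.

152/165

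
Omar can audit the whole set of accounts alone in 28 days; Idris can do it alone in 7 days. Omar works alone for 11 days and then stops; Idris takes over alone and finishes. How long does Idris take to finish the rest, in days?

17/4 days

In 11 days Omar does 11/28 of the job, leaving 17/28.
Idris works at 1/7 per day, so finishing takes 17/28 ÷ 1/7 = 17/4 days.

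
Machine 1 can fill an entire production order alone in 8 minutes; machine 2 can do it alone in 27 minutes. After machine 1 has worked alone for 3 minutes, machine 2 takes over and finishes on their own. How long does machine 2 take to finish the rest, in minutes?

135/8 minutes

In 3 minutes machine 1 does 3/8 of the job, leaving 5/8.
Machine 2 works at 1/27 per minute, so finishing takes 5/8 ÷ 1/27 = 135/8 minutes.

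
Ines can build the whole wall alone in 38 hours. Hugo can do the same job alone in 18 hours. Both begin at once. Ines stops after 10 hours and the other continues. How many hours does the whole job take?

252/19 hours

In the first 10 hours the combined rate is 14/171, so 140/171 of the job is done, leaving 31/171.
After Ines leaves the rate is 1/18 per hour; the remaining 31/171 takes 62/19 hours.
Total = 10 + 62/19 = 252/19 hours.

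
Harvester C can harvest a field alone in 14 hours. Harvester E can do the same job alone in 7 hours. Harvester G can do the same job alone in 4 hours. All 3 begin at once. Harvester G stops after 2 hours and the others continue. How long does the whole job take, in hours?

7/3 hours

In the first 2 hours the combined rate is 13/28, so 13/14 of the job is done, leaving 1/14.
After harvester G leaves the rate is 3/14 per hour; the remaining 1/14 takes 1/3 hours.
Total = 2 + 1/3 = 7/3 hours.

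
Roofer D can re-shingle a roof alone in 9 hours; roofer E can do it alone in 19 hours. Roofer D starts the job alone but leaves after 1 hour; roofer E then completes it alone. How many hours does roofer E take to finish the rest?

152/9 hours

In 1 hour roofer D does 1/9 of the job, leaving 8/9.
Roofer E works at 1/19 per hour, so finishing takes 8/9 ÷ 1/19 = 152/9 hours.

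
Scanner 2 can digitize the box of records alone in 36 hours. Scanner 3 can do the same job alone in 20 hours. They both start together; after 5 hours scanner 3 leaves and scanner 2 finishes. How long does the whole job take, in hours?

27 hours

In the first 5 hours the combined rate is 7/90, so 7/18 of the job is done, leaving 11/18.
After scanner 3 leaves the rate is 1/36 per hour; the remaining 11/18 takes 22 hours.
Total = 5 + 22 = 27 hours.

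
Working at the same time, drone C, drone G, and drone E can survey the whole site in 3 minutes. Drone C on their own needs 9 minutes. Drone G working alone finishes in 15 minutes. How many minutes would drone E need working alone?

45/7 minutes

Combined rate is 1/3 per minute.
Known contribution: 1/9 + 1/15 = (5 + 3)/45 = 8/45 per minute.
So drone E's rate is 1/3 − 8/45 = 7/45, meaning 45/7 minutes alone.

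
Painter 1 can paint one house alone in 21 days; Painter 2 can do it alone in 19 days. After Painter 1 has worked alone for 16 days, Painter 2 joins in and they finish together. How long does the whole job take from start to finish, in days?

147/8 days

In 16 days Painter 1 does 16/21 of the job, leaving 5/21.
Painter 1 and Painter 2 together work at 40/399 per day, so finishing takes 5/21 ÷ 40/399 = 19/8 days.
Total time = 16 + 19/8 = 147/8 days.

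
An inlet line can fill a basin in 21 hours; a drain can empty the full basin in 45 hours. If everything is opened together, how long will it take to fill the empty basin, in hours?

Net rate = 1/21 − 1/45 = (15 − 7)/315 = 8/315 per hour.
Filling time = 1 ÷ (8/315) = 315/8 hours.

315/8 hours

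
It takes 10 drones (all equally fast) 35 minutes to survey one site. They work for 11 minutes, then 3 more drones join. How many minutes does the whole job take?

383/13 minutes

One drone does 1/350 of the job per minute.
After 11 minutes with 10 drones, 11/35 is done (24/35 left).
With 13 drones the rate is 13/350, so the rest takes 24/35 ÷ 13/350 = 240/13 minutes.
Total = 11 + 240/13 = 383/13 minutes.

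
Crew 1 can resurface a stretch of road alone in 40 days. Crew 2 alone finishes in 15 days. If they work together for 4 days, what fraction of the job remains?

Combined rate: 1/40 + 1/15 = (3 + 8)/120 = 11/120 per day.
In 4 days they complete 4·11/120 = 11/30 of the job.
So 19/30 remains.

19/30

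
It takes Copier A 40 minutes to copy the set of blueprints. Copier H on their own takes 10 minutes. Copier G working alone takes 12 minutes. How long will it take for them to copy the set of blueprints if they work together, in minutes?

24/5 minutes

Combined rate: 1/40 + 1/10 + 1/12 = (3 + 12 + 10)/120 = 25/120 = 5/24 per minute.
Time = 1 ÷ (5/24) = 24/5 minutes.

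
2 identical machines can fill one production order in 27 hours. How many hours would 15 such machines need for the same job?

18/5 hours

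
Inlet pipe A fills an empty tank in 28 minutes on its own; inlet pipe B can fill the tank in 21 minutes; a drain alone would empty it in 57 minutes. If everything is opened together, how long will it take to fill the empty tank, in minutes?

Net rate = 1/28 + 1/21 − 1/57 = (57 + 76 − 28)/1596 = 105/1596 = 5/76 per minute.
Filling time = 1 ÷ (5/76) = 76/5 minutes.

76/5 minutes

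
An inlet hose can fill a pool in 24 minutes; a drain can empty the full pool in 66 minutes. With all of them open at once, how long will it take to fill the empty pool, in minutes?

Net rate = 1/24 − 1/66 = (11 − 4)/264 = 7/264 per minute.
Filling time = 1 ÷ (7/264) = 264/7 minutes.

264/7 minutes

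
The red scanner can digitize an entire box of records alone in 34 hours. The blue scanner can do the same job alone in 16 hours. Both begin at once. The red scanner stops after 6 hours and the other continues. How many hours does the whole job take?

In the first 6 hours the combined rate is 25/272, so 75/136 of the job is done, leaving 61/136.
After the red scanner leaves the rate is 1/16 per hour; the remaining 61/136 takes 122/17 hours.
Total = 6 + 122/17 = 224/17 hours.

224/17 hours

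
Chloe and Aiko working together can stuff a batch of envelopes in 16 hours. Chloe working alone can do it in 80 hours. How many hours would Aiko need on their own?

20 hours

Combined rate is 1/16 per hour.
Known contribution: 1/80 per hour.
So Aiko's rate is 1/16 − 1/80 = 1/20, meaning 20 hours alone.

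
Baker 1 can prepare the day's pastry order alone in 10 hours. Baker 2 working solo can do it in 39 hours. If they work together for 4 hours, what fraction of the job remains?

Combined rate: 1/10 + 1/39 = (39 + 10)/390 = 49/390 per hour.
In 4 hours they complete 4·49/390 = 98/195 of the job.
So 97/195 remains.

97/195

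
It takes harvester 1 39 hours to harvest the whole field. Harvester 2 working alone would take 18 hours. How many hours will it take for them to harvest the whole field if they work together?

234/19 hours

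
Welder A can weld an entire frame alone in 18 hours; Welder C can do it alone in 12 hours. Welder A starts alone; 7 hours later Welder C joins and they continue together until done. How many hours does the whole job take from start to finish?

57/5 hours

In 7 hours Welder A does 7/18 of the job, leaving 11/18.
Welder A and Welder C together work at 5/36 per hour, so finishing takes 11/18 ÷ 5/36 = 22/5 hours.
Total time = 7 + 22/5 = 57/5 hours.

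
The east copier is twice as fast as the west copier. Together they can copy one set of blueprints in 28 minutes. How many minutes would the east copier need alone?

42 minutes

Let the west copier's rate be r; then the east copier's rate is 2r, so together (2 + 1)r = 3r = 1/28.
Thus r = 1/84 per minute.
The west copier alone: 84 minutes; the east copier alone: 42 minutes.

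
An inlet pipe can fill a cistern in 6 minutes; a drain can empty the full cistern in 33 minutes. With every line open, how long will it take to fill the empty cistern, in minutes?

22/3 minutes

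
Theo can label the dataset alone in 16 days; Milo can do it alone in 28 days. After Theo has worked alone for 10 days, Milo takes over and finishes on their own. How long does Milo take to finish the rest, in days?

21/2 days

In 10 days Theo does 10/16 = 5/8 of the job, leaving 3/8.
Milo works at 1/28 per day, so finishing takes 3/8 ÷ 1/28 = 21/2 days.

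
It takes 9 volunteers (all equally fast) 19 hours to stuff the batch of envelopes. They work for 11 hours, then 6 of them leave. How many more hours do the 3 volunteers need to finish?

24 hours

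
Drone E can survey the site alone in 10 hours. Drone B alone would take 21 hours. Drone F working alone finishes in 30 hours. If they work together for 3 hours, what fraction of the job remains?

Combined rate: 1/10 + 1/21 + 1/30 = (21 + 10 + 7)/210 = 38/210 = 19/105 per hour.
In 3 hours they complete 3·19/105 = 19/35 of the job.
So 16/35 remains.

16/35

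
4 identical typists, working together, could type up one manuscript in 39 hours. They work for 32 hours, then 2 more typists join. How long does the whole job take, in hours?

110/3 hours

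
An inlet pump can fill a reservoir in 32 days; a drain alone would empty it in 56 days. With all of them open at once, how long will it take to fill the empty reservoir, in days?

224/3 days

Net rate = 1/32 − 1/56 = (7 − 4)/224 = 3/224 per day.
Filling time = 1 ÷ (3/224) = 224/3 days.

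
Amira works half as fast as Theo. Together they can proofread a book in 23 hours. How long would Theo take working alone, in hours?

69/2 hours

Let Theo's rate be r; then Amira's rate is (1/2)r, so together (1/2 + 1)r = (3/2)r = 1/23.
Thus r = 2/69 per hour.
Theo alone: 69/2 hours; Amira alone: 69 hours.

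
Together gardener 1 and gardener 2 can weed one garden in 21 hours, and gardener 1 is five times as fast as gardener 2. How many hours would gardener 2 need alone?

126 hours

Let gardener 2's rate be r; then gardener 1's rate is 5r, so together (5 + 1)r = 6r = 1/21.
Thus r = 1/126 per hour.
Gardener 2 alone: 126 hours; gardener 1 alone: 126/5 hours.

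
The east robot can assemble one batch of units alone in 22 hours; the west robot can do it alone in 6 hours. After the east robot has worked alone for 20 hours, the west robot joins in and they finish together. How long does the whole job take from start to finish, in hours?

In 20 hours the east robot does 20/22 = 10/11 of the job, leaving 1/11.
The east robot and the west robot together work at 7/33 per hour, so finishing takes 1/11 ÷ 7/33 = 3/7 hours.
Total time = 20 + 3/7 = 143/7 hours.

143/7 hours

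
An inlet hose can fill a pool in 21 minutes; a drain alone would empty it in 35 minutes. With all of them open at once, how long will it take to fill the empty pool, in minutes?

Net rate = 1/21 − 1/35 = (5 − 3)/105 = 2/105 per minute.
Filling time = 1 ÷ (2/105) = 105/2 minutes.

105/2 minutes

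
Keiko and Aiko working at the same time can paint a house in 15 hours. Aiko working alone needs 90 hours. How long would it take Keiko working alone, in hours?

Combined rate is 1/15 per hour.
Known contribution: 1/90 per hour.
So Keiko's rate is 1/15 − 1/90 = 1/18, meaning 18 hours alone.

18 hours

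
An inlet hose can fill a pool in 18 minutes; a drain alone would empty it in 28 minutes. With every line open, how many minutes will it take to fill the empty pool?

252/5 minutes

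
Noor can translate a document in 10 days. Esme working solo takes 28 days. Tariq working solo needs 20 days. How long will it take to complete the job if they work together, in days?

Combined rate: 1/10 + 1/28 + 1/20 = (14 + 5 + 7)/140 = 26/140 = 13/70 per day.
Time = 1 ÷ (13/70) = 70/13 days.

70/13 days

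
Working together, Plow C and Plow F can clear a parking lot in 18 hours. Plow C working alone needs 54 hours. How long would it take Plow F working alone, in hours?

Combined rate is 1/18 per hour.
Known contribution: 1/54 per hour.
So Plow F's rate is 1/18 − 1/54 = 1/27, meaning 27 hours alone.

27 hours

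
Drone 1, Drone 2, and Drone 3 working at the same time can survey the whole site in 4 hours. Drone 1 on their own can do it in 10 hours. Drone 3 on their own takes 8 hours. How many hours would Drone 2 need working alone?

40 hours

Combined rate is 1/4 per hour.
Known contribution: 1/10 + 1/8 = (4 + 5)/40 = 9/40 per hour.
So Drone 2's rate is 1/4 − 9/40 = 1/40, meaning 40 hours alone.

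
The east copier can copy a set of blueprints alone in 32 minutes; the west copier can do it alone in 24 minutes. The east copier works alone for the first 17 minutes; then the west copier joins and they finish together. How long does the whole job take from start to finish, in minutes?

164/7 minutes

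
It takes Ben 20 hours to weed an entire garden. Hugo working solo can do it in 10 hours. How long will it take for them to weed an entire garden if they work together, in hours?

20/3 hours

With two workers the combined time is the product over the sum: 20·10/(20+10) = 200/30 = 20/3 hours.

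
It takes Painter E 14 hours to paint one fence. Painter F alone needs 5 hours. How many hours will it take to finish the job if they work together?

Combined rate: 1/14 + 1/5 = (5 + 14)/70 = 19/70 per hour.
Time = 1 ÷ (19/70) = 70/19 hours.

70/19 hours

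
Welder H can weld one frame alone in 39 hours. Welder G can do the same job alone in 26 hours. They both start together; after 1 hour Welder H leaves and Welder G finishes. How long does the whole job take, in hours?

In the first 1 hour the combined rate is 5/78, so 5/78 of the job is done, leaving 73/78.
After Welder H leaves the rate is 1/26 per hour; the remaining 73/78 takes 73/3 hours.
Total = 1 + 73/3 = 76/3 hours.

76/3 hours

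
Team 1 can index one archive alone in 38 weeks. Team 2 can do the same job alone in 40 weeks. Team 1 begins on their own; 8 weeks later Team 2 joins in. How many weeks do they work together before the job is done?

In the first 8 weeks Team 1 alone does 8/38 = 4/19 of the job, leaving 15/19.
Once everyone is working, combined rate: 1/38 + 1/40 = (20 + 19)/760 = 39/760 per week.
Remaining 15/19 at 39/760 per week takes 200/13 weeks.

200/13 weeks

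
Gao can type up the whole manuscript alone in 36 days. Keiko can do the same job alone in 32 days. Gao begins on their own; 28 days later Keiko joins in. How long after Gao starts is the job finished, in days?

540/17 days

In the first 28 days Gao alone does 28/36 = 7/9 of the job, leaving 2/9.
Once everyone is working, combined rate: 1/36 + 1/32 = (8 + 9)/288 = 17/288 per day.
Remaining 2/9 at 17/288 per day takes 64/17 days.
Total from the start = 28 + 64/17 = 540/17 days.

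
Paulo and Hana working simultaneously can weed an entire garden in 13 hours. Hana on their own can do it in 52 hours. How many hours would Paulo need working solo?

52/3 hours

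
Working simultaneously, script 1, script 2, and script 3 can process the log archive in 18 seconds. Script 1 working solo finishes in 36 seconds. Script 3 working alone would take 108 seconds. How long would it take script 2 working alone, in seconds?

54 seconds

Combined rate is 1/18 per second.
Known contribution: 1/36 + 1/108 = (3 + 1)/108 = 4/108 = 1/27 per second.
So script 2's rate is 1/18 − 1/27 = 1/54, meaning 54 seconds alone.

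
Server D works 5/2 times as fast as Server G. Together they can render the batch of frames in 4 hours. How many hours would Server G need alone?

Let Server G's rate be r; then Server D's rate is (5/2)r, so together (5/2 + 1)r = (7/2)r = 1/4.
Thus r = 1/14 per hour.
Server G alone: 14 hours; Server D alone: 28/5 hours.

14 hours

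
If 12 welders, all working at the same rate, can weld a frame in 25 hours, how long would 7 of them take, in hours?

Total work is 12·25 = 300 welder-hours.
With 7 welders: 300/7 hours.

300/7 hours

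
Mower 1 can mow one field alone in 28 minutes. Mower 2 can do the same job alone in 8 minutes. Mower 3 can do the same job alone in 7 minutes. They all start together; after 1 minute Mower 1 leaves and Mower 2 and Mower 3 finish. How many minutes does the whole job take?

In the first 1 minute the combined rate is 17/56, so 17/56 of the job is done, leaving 39/56.
After Mower 1 leaves the rate is 15/56 per minute; the remaining 39/56 takes 13/5 minutes.
Total = 1 + 13/5 = 18/5 minutes.

18/5 minutes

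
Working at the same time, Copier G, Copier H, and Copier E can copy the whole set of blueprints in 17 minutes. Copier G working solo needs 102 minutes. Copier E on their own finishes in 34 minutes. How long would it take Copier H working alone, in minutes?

51 minutes

Combined rate is 1/17 per minute.
Known contribution: 1/102 + 1/34 = (1 + 3)/102 = 4/102 = 2/51 per minute.
So Copier H's rate is 1/17 − 2/51 = 1/51, meaning 51 minutes alone.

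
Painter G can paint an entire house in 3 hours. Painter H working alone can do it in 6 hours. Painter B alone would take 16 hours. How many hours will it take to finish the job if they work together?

Combined rate: 1/3 + 1/6 + 1/16 = (16 + 8 + 3)/48 = 27/48 = 9/16 per hour.
Time = 1 ÷ (9/16) = 16/9 hours.

16/9 hours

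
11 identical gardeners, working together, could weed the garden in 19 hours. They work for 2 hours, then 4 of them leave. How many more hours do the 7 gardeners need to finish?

One gardener does 1/209 of the job per hour.
After 2 hours with 11 gardeners, 2/19 is done (17/19 left).
With 7 gardeners the rate is 7/209, so the rest takes 17/19 ÷ 7/209 = 187/7 hours.

187/7 hours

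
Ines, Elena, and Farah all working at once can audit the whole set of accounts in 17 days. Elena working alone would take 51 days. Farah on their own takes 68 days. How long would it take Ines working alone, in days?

204/5 days

Combined rate is 1/17 per day.
Known contribution: 1/51 + 1/68 = (4 + 3)/204 = 7/204 per day.
So Ines's rate is 1/17 − 7/204 = 5/204, meaning 204/5 days alone.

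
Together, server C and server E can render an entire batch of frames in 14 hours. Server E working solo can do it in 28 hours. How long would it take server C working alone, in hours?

28 hours

Combined rate is 1/14 per hour.
Known contribution: 1/28 per hour.
So server C's rate is 1/14 − 1/28 = 1/28, meaning 28 hours alone.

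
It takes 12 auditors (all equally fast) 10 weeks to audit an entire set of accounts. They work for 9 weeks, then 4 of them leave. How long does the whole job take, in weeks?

One auditor does 1/120 of the job per week.
After 9 weeks with 12 auditors, 9/10 is done (1/10 left).
With 8 auditors the rate is 8/120 = 1/15, so the rest takes 1/10 ÷ 1/15 = 3/2 weeks.
Total = 9 + 3/2 = 21/2 weeks.

21/2 weeks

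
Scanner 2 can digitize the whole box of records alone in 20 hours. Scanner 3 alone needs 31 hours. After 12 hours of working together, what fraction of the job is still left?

Combined rate: 1/20 + 1/31 = (31 + 20)/620 = 51/620 per hour.
In 12 hours they complete 12·51/620 = 153/155 of the job.
So 2/155 remains.

2/155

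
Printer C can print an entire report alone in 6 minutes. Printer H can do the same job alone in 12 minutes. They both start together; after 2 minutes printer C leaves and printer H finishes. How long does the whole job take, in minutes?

8 minutes

In the first 2 minutes the combined rate is 1/4, so 1/2 of the job is done, leaving 1/2.
After printer C leaves the rate is 1/12 per minute; the remaining 1/2 takes 6 minutes.
Total = 2 + 6 = 8 minutes.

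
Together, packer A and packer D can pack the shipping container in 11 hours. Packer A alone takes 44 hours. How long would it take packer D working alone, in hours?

Combined rate is 1/11 per hour.
Known contribution: 1/44 per hour.
So packer D's rate is 1/11 − 1/44 = 3/44, meaning 44/3 hours alone.

44/3 hours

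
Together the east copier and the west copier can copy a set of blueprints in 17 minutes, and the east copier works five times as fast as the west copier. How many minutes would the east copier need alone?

102/5 minutes

Let the west copier's rate be r; then the east copier's rate is 5r, so together (5 + 1)r = 6r = 1/17.
Thus r = 1/102 per minute.
The west copier alone: 102 minutes; the east copier alone: 102/5 minutes.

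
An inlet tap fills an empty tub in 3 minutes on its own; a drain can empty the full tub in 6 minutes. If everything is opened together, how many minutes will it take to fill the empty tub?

6 minutes

Net rate = 1/3 − 1/6 = (2 − 1)/6 = 1/6 per minute.
Filling time = 1 ÷ (1/6) = 6 minutes.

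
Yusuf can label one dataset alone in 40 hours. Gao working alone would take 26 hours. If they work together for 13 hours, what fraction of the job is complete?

Combined rate: 1/40 + 1/26 = (13 + 20)/520 = 33/520 per hour.
In 13 hours they complete 13·33/520 = 33/40 of the job.

33/40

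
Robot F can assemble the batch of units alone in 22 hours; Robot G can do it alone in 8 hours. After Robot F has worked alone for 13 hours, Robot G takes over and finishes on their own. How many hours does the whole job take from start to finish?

179/11 hours

In 13 hours Robot F does 13/22 of the job, leaving 9/22.
Robot G works at 1/8 per hour, so finishing takes 9/22 ÷ 1/8 = 36/11 hours.
Total time = 13 + 36/11 = 179/11 hours.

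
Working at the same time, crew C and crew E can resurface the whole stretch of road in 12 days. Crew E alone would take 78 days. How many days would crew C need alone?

156/11 days

Combined rate is 1/12 per day.
Known contribution: 1/78 per day.
So crew C's rate is 1/12 − 1/78 = 11/156, meaning 156/11 days alone.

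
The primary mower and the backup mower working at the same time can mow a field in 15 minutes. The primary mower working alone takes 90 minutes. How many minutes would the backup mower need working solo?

Combined rate is 1/15 per minute.
Known contribution: 1/90 per minute.
So the backup mower's rate is 1/15 − 1/90 = 1/18, meaning 18 minutes alone.

18 minutes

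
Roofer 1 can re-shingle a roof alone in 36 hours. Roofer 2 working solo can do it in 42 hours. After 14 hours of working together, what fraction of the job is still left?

5/18

Combined rate: 1/36 + 1/42 = (7 + 6)/252 = 13/252 per hour.
In 14 hours they complete 14·13/252 = 13/18 of the job.
So 5/18 remains.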